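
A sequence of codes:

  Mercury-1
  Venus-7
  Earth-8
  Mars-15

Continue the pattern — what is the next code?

Jupiter-23

Planet: Mercury, Venus, Earth, Mars → Jupiter (runs through the planets Mercury→Neptune).
Second component: 1, 7, 8, 15 → 23 (each term is the sum of the two before it).
Combining the parts gives Jupiter-23.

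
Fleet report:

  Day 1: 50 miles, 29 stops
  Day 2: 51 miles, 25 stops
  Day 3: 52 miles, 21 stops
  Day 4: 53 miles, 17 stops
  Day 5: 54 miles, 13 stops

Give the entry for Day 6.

55 miles, 9 stops

Miles: +1 each step; 50, 51, 52, 53, 54 → 55.
For the stops, −4 each step: 29, 25, 21, 17, 13 → 9.
Combining the parts gives 55 miles, 9 stops.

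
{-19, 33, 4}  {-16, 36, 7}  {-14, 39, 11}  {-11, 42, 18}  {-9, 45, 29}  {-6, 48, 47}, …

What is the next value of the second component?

51

For the first component, alternating steps +3, +2, +3, +2, …: -19, -16, -14, -11, -9, -6 → -4.
Second component: 33, 36, 39, 42, 45, 48 → 51 (+3 each step).
For the third component, each term is the sum of the two before it: 4, 7, 11, 18, 29, 47 → 76.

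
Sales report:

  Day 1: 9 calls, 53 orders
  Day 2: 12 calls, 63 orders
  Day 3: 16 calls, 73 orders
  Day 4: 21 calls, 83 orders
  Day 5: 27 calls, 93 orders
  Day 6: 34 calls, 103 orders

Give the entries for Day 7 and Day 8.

42 calls, 113 orders; 51 calls, 123 orders

Calls: 9, 12, 16, 21, 27, 34 → 42 → 51 (differences are 3, 4, 5, … (increasing by 1 each time)).
Orders goes 53, 63, 73, 83, 93, 103 → 113 → 123 (+10 each step).
Putting the parts together: 42 calls, 113 orders and then 51 calls, 123 orders.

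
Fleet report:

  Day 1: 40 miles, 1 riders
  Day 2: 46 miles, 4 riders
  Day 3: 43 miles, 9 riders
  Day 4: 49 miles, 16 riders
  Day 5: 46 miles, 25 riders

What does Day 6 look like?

Miles: alternating steps +6, −3, +6, −3, …; 40, 46, 43, 49, 46 → 52.
Riders: perfect squares: 1², 2², 3², …, so 1, 4, 9, 16, 25 → 36.
Combining the parts gives 52 miles, 36 riders.

52 miles, 36 riders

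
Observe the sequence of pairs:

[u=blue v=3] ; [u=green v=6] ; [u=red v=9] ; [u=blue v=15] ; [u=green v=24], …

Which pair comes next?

U goes blue, green, red, blue, green → red (repeats blue → green → red).
V: each term is the sum of the two before it, so 3, 6, 9, 15, 24 → 39.
Putting it together: [u=red v=39].

[u=red v=39]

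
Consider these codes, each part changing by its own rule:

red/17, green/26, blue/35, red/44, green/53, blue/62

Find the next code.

Colour: red, green, blue, red, green, blue → red (repeats red → green → blue).
Second component: +9 each step; 17, 26, 35, 44, 53, 62 → 71.
Combining the parts gives red/71.

red/71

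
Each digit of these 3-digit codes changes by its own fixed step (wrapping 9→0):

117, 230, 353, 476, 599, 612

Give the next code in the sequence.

735

For the first digit, +1 each step, mod 10: 1, 2, 3, 4, 5, 6 → 7.
Second digit goes 1, 3, 5, 7, 9, 1 → 3 (+2 each step, mod 10).
Third digit: +3 each step, mod 10, so 7, 0, 3, 6, 9, 2 → 5.
Combining the parts gives 735.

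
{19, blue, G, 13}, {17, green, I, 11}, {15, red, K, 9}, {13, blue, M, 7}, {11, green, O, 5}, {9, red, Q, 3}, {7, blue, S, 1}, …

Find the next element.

{5, green, U, -1}

For the first entry, −2 each step: 19, 17, 15, 13, 11, 9, 7 → 5.
Colour: blue, green, red, blue, green, red, blue → green (repeats blue → green → red).
Letter: letters move forward 2 places in the alphabet, so G, I, K, M, O, Q, S → U.
Fourth entry goes 13, 11, 9, 7, 5, 3, 1 → -1 (always 6 less than the first entry).
Putting it together: {5, green, U, -1}.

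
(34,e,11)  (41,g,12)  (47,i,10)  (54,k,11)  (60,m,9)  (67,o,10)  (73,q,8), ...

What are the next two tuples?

First coordinate: 34, 41, 47, 54, 60, 67, 73 → 80 → 86 (alternating steps +7, +6, +7, +6, …).
Letter — letters move forward 2 places in the alphabet: e, g, i, k, m, o, q → s → u.
Third coordinate: alternating steps +1, −2, +1, −2, …, so 11, 12, 10, 11, 9, 10, 8 → 9 → 7.
Putting the parts together: (80,s,9) and then (86,u,7).

(80,s,9), (86,u,7)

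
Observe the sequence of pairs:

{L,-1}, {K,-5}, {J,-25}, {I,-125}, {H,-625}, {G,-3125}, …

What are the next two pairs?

Letter: letters move back 1 place in the alphabet, so L, K, J, I, H, G → F → E.
Second value: ×5 each step, so -1, -5, -25, -125, -625, -3125 → -15625 → -78125.
Putting the parts together: {F,-15625} and then {E,-78125}.

{F,-15625}, {E,-78125}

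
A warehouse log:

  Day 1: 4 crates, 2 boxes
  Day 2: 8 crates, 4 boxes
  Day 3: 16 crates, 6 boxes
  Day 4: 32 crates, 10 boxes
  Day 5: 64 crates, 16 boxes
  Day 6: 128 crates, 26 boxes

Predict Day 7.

256 crates, 42 boxes

Crates: 4, 8, 16, 32, 64, 128 → 256 (×2 each step).
Boxes: 2, 4, 6, 10, 16, 26 → 42 (each term is the sum of the two before it).
Putting it together: 256 crates, 42 boxes.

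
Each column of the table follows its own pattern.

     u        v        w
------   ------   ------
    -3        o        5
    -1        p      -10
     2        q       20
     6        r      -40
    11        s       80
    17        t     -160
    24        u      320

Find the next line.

Column u: -3, -1, 2, 6, 11, 17, 24 → 32 (differences are 2, 3, 4, … (increasing by 1 each time)).
For the column v, letters move forward 1 place in the alphabet: o, p, q, r, s, t, u → v.
For the column w, ×(-2) each step: 5, -10, 20, -40, 80, -160, 320 → -640.
Combining the parts gives 32  v  -640.

32  v  -640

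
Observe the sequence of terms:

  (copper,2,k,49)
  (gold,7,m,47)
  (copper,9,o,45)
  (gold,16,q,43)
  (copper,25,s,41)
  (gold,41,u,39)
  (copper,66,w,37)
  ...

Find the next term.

(gold,107,y,35)

For the metal, alternates copper ↔ gold: copper, gold, copper, gold, copper, gold, copper → gold.
Second slot: each term is the sum of the two before it, so 2, 7, 9, 16, 25, 41, 66 → 107.
Letter — letters move forward 2 places in the alphabet: k, m, o, q, s, u, w → y.
For the fourth slot, −2 each step: 49, 47, 45, 43, 41, 39, 37 → 35.
Putting it together: (gold,107,y,35).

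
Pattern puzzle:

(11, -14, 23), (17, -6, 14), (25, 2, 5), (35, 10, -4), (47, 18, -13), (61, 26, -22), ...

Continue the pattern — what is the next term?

For the first component, differences are 6, 8, 10, … (increasing by 2 each time): 11, 17, 25, 35, 47, 61 → 77.
Second component: +8 each step, so -14, -6, 2, 10, 18, 26 → 34.
Third component: 23, 14, 5, -4, -13, -22 → -31 (−9 each step).
So the next term is (77, 34, -31).

(77, 34, -31)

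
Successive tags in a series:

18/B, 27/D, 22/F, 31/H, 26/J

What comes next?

35/L

First component: alternating steps +9, −5, +9, −5, …, so 18, 27, 22, 31, 26 → 35.
Letter: B, D, F, H, J → L (letters move forward 2 places in the alphabet).
So the next tag is 35/L.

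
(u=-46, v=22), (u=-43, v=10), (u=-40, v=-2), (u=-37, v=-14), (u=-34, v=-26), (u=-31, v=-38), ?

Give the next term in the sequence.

(u=-28, v=-50)

U: +3 each step, so -46, -43, -40, -37, -34, -31 → -28.
For the v, −12 each step: 22, 10, -2, -14, -26, -38 → -50.
So the next term is (u=-28, v=-50).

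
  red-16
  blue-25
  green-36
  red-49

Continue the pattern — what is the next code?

blue-64

Colour: repeats red → blue → green, so red, blue, green, red → blue.
Second component: perfect squares: 4², 5², 6², …, so 16, 25, 36, 49 → 64.
So the next code is blue-64.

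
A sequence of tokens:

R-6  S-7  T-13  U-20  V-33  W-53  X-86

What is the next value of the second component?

Second component: each term is the sum of the two before it; 6, 7, 13, 20, 33, 53, 86 → 139.

139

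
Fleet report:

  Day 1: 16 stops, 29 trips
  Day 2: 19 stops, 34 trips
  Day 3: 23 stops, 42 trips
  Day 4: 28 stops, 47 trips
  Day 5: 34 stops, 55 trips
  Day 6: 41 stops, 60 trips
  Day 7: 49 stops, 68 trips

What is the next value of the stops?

58

Stops — differences are 3, 4, 5, … (increasing by 1 each time): 16, 19, 23, 28, 34, 41, 49 → 58.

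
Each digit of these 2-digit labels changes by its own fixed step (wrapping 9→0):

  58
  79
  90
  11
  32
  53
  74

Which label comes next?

For the first digit, +2 each step, mod 10: 5, 7, 9, 1, 3, 5, 7 → 9.
For the second digit, +1 each step, mod 10: 8, 9, 0, 1, 2, 3, 4 → 5.
Combining the parts gives 95.

95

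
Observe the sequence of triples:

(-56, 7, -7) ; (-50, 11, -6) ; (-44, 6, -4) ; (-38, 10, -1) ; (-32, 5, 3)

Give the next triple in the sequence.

First entry — +6 each step: -56, -50, -44, -38, -32 → -26.
Second entry: alternating steps +4, −5, +4, −5, …, so 7, 11, 6, 10, 5 → 9.
Third entry: -7, -6, -4, -1, 3 → 8 (differences are 1, 2, 3, … (increasing by 1 each time)).
Combining the parts gives (-26, 9, 8).

(-26, 9, 8)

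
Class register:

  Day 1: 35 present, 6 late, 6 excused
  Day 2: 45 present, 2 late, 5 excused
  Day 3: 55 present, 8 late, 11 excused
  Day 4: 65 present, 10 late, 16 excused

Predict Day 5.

75 present, 18 late, 27 excused

Present: +10 each step; 35, 45, 55, 65 → 75.
Late: each term is the sum of the two before it, so 6, 2, 8, 10 → 18.
Excused goes 6, 5, 11, 16 → 27 (each term is the sum of the two before it).
So the next line is 75 present, 18 late, 27 excused.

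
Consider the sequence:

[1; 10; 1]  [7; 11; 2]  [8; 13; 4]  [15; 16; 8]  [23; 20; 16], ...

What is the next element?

[38; 25; 32]

First coordinate goes 1, 7, 8, 15, 23 → 38 (each term is the sum of the two before it).
Second coordinate — differences are 1, 2, 3, … (increasing by 1 each time): 10, 11, 13, 16, 20 → 25.
Third coordinate: ×2 each step, so 1, 2, 4, 8, 16 → 32.
Combining the parts gives [38; 25; 32].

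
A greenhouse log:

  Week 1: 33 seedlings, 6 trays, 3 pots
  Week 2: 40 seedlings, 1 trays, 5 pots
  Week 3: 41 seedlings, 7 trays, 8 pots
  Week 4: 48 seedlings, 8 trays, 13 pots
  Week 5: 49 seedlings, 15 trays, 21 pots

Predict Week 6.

56 seedlings, 23 trays, 34 pots

Seedlings: 33, 40, 41, 48, 49 → 56 (alternating steps +7, +1, +7, +1, …).
Trays: each term is the sum of the two before it, so 6, 1, 7, 8, 15 → 23.
Pots: each term is the sum of the two before it; 3, 5, 8, 13, 21 → 34.
Putting it together: 56 seedlings, 23 trays, 34 pots.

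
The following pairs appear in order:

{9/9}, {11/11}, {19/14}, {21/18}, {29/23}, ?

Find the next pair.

First part: 9, 11, 19, 21, 29 → 31 (alternating steps +2, +8, +2, +8, …).
Second part: differences are 2, 3, 4, … (increasing by 1 each time), so 9, 11, 14, 18, 23 → 29.
Putting it together: {31/29}.

{31/29}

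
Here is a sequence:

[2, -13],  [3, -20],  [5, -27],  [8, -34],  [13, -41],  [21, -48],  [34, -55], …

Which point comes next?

First slot: each term is the sum of the two before it; 2, 3, 5, 8, 13, 21, 34 → 55.
Second slot: -13, -20, -27, -34, -41, -48, -55 → -62 (−7 each step).
Combining the parts gives [55, -62].

[55, -62]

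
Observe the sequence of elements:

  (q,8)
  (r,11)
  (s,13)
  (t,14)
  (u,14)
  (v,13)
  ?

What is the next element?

Letter: letters move forward 1 place in the alphabet, so q, r, s, t, u, v → w.
Second value — differences are 3, 2, 1, … (decreasing by 1 each time): 8, 11, 13, 14, 14, 13 → 11.
So the next element is (w,11).

(w,11)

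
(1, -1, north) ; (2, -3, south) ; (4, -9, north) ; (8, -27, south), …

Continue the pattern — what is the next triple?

First entry — ×2 each step: 1, 2, 4, 8 → 16.
Second entry: ×3 each step, so -1, -3, -9, -27 → -81.
Direction goes north, south, north, south → north (alternates north ↔ south).
Putting it together: (16, -81, north).

(16, -81, north)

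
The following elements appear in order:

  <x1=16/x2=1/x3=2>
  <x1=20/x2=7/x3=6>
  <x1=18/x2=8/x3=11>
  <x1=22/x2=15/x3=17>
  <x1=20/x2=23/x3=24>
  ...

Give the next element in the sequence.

X1 — alternating steps +4, −2, +4, −2, …: 16, 20, 18, 22, 20 → 24.
X2: each term is the sum of the two before it; 1, 7, 8, 15, 23 → 38.
X3 — differences are 4, 5, 6, … (increasing by 1 each time): 2, 6, 11, 17, 24 → 32.
Putting it together: <x1=24/x2=38/x3=32>.

<x1=24/x2=38/x3=32>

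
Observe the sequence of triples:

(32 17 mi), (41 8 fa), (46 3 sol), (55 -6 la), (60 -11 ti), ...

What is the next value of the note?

do

For the note, runs through the solfège scale do→ti: mi, fa, sol, la, ti → do.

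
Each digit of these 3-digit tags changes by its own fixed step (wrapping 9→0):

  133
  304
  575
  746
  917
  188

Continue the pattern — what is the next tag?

359

First digit goes 1, 3, 5, 7, 9, 1 → 3 (+2 each step, mod 10).
Second digit goes 3, 0, 7, 4, 1, 8 → 5 (−3 each step, mod 10).
Third digit: +1 each step, mod 10; 3, 4, 5, 6, 7, 8 → 9.
Combining the parts gives 359.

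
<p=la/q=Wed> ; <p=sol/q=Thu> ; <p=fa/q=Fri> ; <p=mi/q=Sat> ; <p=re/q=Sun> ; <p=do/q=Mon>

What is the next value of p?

ti

P: runs backward through the solfège scale do→ti, so la, sol, fa, mi, re, do → ti.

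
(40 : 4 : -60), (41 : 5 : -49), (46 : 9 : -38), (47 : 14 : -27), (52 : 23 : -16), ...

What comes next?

(53 : 37 : -5)

First coordinate: alternating steps +1, +5, +1, +5, …, so 40, 41, 46, 47, 52 → 53.
Second coordinate: each term is the sum of the two before it; 4, 5, 9, 14, 23 → 37.
Third coordinate: -60, -49, -38, -27, -16 → -5 (+11 each step).
Combining the parts gives (53 : 37 : -5).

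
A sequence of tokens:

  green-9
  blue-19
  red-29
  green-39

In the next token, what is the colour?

Colour: repeats green → blue → red, so green, blue, red, green → blue.

blue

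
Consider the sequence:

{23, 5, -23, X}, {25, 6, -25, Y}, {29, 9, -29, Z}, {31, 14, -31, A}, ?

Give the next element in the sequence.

First part: alternating steps +2, +4, +2, +4, …, so 23, 25, 29, 31 → 35.
Second part: differences are 1, 3, 5, … (increasing by 2 each time); 5, 6, 9, 14 → 21.
For the third part, always the negative of the first part: -23, -25, -29, -31 → -35.
Letter: X, Y, Z, A → B (letters move forward 1 place in the alphabet, wrapping Z→A).
Combining the parts gives {35, 21, -35, B}.

{35, 21, -35, B}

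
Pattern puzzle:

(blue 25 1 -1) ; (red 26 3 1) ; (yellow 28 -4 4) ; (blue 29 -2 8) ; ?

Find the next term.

Colour: blue, red, yellow, blue → red (repeats blue → red → yellow).
Second coordinate: alternating steps +1, +2, +1, +2, …; 25, 26, 28, 29 → 31.
For the third coordinate, alternating steps +2, −7, +2, −7, …: 1, 3, -4, -2 → -9.
Fourth coordinate: -1, 1, 4, 8 → 13 (differences are 2, 3, 4, … (increasing by 1 each time)).
Combining the parts gives (red 31 -9 13).

(red 31 -9 13)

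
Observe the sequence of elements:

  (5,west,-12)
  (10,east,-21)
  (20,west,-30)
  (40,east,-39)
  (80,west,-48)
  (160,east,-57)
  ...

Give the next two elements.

For the first entry, ×2 each step: 5, 10, 20, 40, 80, 160 → 320 → 640.
Direction: west, east, west, east, west, east → west → east (alternates west ↔ east).
Third entry: −9 each step, so -12, -21, -30, -39, -48, -57 → -66 → -75.
So the next two elements are (320,west,-66) and (640,east,-75).

(320,west,-66), (640,east,-75)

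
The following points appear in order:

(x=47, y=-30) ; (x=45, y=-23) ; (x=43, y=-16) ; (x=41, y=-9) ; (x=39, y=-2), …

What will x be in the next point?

X: 47, 45, 43, 41, 39 → 37 (−2 each step).

37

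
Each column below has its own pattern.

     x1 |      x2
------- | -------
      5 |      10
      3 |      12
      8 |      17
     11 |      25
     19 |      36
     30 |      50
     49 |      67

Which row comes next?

79  87

For the column x1, each term is the sum of the two before it: 5, 3, 8, 11, 19, 30, 49 → 79.
Column x2 — differences are 2, 5, 8, … (increasing by 3 each time): 10, 12, 17, 25, 36, 50, 67 → 87.
Putting it together: 79  87.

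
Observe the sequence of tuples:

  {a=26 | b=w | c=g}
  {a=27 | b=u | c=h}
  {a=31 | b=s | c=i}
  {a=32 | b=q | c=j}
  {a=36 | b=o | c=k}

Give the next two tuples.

{a=37 | b=m | c=l}, {a=41 | b=k | c=m}

A: alternating steps +1, +4, +1, +4, …, so 26, 27, 31, 32, 36 → 37 → 41.
B — letters move back 2 places in the alphabet: w, u, s, q, o → m → k.
C: letters move forward 1 place in the alphabet; g, h, i, j, k → l → m.
Putting the parts together: {a=37 | b=m | c=l} and then {a=41 | b=k | c=m}.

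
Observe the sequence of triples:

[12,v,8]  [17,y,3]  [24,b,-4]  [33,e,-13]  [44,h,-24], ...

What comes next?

[57,k,-37]

First coordinate: 12, 17, 24, 33, 44 → 57 (differences are 5, 7, 9, … (increasing by 2 each time)).
Letter goes v, y, b, e, h → k (letters move forward 3 places in the alphabet, wrapping Z→A).
For the third coordinate, together with the first coordinate always sums to 20: 8, 3, -4, -13, -24 → -37.
Putting it together: [57,k,-37].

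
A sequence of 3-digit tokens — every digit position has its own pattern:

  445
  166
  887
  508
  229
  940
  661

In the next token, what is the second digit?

For the second digit, +2 each step, mod 10: 4, 6, 8, 0, 2, 4, 6 → 8.

8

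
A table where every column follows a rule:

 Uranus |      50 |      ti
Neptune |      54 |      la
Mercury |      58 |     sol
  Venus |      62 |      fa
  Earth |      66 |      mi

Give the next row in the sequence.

Mars  70  re

Planet goes Uranus, Neptune, Mercury, Venus, Earth → Mars (runs through the planets Mercury→Neptune).
Second component: 50, 54, 58, 62, 66 → 70 (+4 each step).
Note: runs backward through the solfège scale do→ti, so ti, la, sol, fa, mi → re.
Putting it together: Mars  70  re.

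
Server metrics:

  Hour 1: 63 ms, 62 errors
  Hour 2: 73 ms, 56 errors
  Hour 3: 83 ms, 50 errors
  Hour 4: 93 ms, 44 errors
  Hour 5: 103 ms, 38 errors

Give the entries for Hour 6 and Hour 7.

113 ms, 32 errors; 123 ms, 26 errors

Ms goes 63, 73, 83, 93, 103 → 113 → 123 (+10 each step).
Errors goes 62, 56, 50, 44, 38 → 32 → 26 (−6 each step).
Putting the parts together: 113 ms, 32 errors and then 123 ms, 26 errors.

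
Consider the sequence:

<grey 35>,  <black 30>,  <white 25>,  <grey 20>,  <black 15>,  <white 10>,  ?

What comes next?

Shade: repeats grey → black → white, so grey, black, white, grey, black, white → grey.
Second value: −5 each step, so 35, 30, 25, 20, 15, 10 → 5.
Combining the parts gives <grey 5>.

<grey 5>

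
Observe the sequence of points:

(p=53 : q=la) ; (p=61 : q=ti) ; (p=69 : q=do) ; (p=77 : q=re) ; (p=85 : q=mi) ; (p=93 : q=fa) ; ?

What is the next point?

(p=101 : q=sol)

For the p, +8 each step: 53, 61, 69, 77, 85, 93 → 101.
Q: la, ti, do, re, mi, fa → sol (runs through the solfège scale do→ti).
Putting it together: (p=101 : q=sol).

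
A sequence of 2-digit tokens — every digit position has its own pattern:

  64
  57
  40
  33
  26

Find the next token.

First digit goes 6, 5, 4, 3, 2 → 1 (−1 each step, mod 10).
Second digit: 4, 7, 0, 3, 6 → 9 (+3 each step, mod 10).
So the next token is 19.

19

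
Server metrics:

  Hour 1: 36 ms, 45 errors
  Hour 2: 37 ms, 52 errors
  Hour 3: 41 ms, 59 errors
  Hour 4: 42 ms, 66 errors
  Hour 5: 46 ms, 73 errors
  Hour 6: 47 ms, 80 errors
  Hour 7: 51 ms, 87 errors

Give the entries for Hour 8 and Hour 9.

52 ms, 94 errors; 56 ms, 101 errors

Ms: alternating steps +1, +4, +1, +4, …, so 36, 37, 41, 42, 46, 47, 51 → 52 → 56.
Errors goes 45, 52, 59, 66, 73, 80, 87 → 94 → 101 (+7 each step).
Putting the parts together: 52 ms, 94 errors and then 56 ms, 101 errors.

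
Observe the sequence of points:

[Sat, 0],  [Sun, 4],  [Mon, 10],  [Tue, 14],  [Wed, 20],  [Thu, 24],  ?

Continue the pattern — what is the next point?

[Fri, 30]

Day — runs through the weekdays Mon→Sun: Sat, Sun, Mon, Tue, Wed, Thu → Fri.
Second component: alternating steps +4, +6, +4, +6, …, so 0, 4, 10, 14, 20, 24 → 30.
Combining the parts gives [Fri, 30].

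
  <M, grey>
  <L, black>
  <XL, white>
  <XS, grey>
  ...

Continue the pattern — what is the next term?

Size: runs through clothing sizes XS→XL, so M, L, XL, XS → S.
Shade — repeats grey → black → white: grey, black, white, grey → black.
So the next term is <S, black>.

<S, black>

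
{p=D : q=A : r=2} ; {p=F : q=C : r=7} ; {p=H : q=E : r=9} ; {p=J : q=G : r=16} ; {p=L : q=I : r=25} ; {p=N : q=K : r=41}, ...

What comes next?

{p=P : q=M : r=66}

P goes D, F, H, J, L, N → P (letters move forward 2 places in the alphabet).
Q: letters move forward 2 places in the alphabet; A, C, E, G, I, K → M.
R: 2, 7, 9, 16, 25, 41 → 66 (each term is the sum of the two before it).
Combining the parts gives {p=P : q=M : r=66}.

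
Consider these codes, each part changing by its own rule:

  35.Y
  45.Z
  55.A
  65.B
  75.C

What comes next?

First component: +10 each step, so 35, 45, 55, 65, 75 → 85.
For the letter, letters move forward 1 place in the alphabet, wrapping Z→A: Y, Z, A, B, C → D.
So the next code is 85.D.

85.D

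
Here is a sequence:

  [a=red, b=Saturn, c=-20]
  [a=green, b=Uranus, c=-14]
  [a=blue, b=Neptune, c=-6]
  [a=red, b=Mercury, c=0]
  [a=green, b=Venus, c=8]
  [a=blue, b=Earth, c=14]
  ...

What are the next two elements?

[a=red, b=Mars, c=22], [a=green, b=Jupiter, c=28]

A: repeats red → green → blue, so red, green, blue, red, green, blue → red → green.
For the b, runs through the planets Mercury→Neptune: Saturn, Uranus, Neptune, Mercury, Venus, Earth → Mars → Jupiter.
For the c, alternating steps +6, +8, +6, +8, …: -20, -14, -6, 0, 8, 14 → 22 → 28.
Putting the parts together: [a=red, b=Mars, c=22] and then [a=green, b=Jupiter, c=28].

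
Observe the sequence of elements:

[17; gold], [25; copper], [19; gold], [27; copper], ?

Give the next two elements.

[21; gold], [29; copper]

First entry: alternating steps +8, −6, +8, −6, …, so 17, 25, 19, 27 → 21 → 29.
Metal: gold, copper, gold, copper → gold → copper (alternates gold ↔ copper).
So the next two elements are [21; gold] and [29; copper].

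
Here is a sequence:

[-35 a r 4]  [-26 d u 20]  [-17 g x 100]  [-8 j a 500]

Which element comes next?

First component: -35, -26, -17, -8 → 1 (+9 each step).
First letter: letters move forward 3 places in the alphabet, so a, d, g, j → m.
Second letter goes r, u, x, a → d (letters move forward 3 places in the alphabet, wrapping Z→A).
Fourth component goes 4, 20, 100, 500 → 2500 (×5 each step).
Putting it together: [1 m d 2500].

[1 m d 2500]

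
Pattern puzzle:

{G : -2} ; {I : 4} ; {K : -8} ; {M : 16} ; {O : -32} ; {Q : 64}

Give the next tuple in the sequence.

{S : -128}

Letter goes G, I, K, M, O, Q → S (letters move forward 2 places in the alphabet).
Second coordinate — ×(-2) each step: -2, 4, -8, 16, -32, 64 → -128.
Putting it together: {S : -128}.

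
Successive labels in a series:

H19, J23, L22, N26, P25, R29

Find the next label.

T28

Letter: H, J, L, N, P, R → T (letters move forward 2 places in the alphabet).
Second component: alternating steps +4, −1, +4, −1, …, so 19, 23, 22, 26, 25, 29 → 28.
Combining the parts gives T28.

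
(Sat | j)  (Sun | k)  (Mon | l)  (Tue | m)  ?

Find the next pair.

Day: Sat, Sun, Mon, Tue → Wed (runs through the weekdays Mon→Sun).
Letter: j, k, l, m → n (letters move forward 1 place in the alphabet).
So the next pair is (Wed | n).

(Wed | n)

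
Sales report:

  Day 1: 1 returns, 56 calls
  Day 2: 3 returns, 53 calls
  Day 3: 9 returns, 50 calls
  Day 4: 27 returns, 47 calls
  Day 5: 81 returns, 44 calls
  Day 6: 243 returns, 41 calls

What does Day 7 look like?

729 returns, 38 calls

Returns: 1, 3, 9, 27, 81, 243 → 729 (×3 each step).
Calls: −3 each step, so 56, 53, 50, 47, 44, 41 → 38.
Combining the parts gives 729 returns, 38 calls.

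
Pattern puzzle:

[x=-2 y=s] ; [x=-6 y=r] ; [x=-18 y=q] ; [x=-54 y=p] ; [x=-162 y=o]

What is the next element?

X: ×3 each step; -2, -6, -18, -54, -162 → -486.
Y goes s, r, q, p, o → n (letters move back 1 place in the alphabet).
Putting it together: [x=-486 y=n].

[x=-486 y=n]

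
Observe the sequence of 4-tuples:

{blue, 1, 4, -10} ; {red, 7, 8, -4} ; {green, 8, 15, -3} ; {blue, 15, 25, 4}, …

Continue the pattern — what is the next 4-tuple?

Colour: repeats blue → red → green, so blue, red, green, blue → red.
Second slot: each term is the sum of the two before it; 1, 7, 8, 15 → 23.
Third slot: differences are 4, 7, 10, … (increasing by 3 each time); 4, 8, 15, 25 → 38.
Fourth slot: always 11 less than the second slot, so -10, -4, -3, 4 → 12.
Putting it together: {red, 23, 38, 12}.

{red, 23, 38, 12}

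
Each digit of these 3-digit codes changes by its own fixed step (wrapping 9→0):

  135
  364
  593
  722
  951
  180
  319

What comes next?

548

First digit — +2 each step, mod 10: 1, 3, 5, 7, 9, 1, 3 → 5.
For the second digit, +3 each step, mod 10: 3, 6, 9, 2, 5, 8, 1 → 4.
Third digit — −1 each step, mod 10: 5, 4, 3, 2, 1, 0, 9 → 8.
So the next code is 548.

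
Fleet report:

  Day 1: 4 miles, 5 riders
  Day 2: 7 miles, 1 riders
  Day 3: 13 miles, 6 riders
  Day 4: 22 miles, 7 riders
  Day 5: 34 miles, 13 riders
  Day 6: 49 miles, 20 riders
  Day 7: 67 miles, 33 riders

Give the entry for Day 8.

88 miles, 53 riders

Miles: 4, 7, 13, 22, 34, 49, 67 → 88 (differences are 3, 6, 9, … (increasing by 3 each time)).
Riders: each term is the sum of the two before it, so 5, 1, 6, 7, 13, 20, 33 → 53.
Putting it together: 88 miles, 53 riders.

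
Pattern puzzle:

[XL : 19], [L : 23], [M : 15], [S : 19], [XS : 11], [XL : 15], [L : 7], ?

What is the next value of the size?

M

Size: repeats XL → L → M → S → XS, so XL, L, M, S, XS, XL, L → M.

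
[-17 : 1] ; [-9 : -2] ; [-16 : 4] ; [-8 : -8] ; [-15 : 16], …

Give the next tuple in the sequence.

First slot goes -17, -9, -16, -8, -15 → -7 (alternating steps +8, −7, +8, −7, …).
Second slot goes 1, -2, 4, -8, 16 → -32 (×(-2) each step).
Combining the parts gives [-7 : -32].

[-7 : -32]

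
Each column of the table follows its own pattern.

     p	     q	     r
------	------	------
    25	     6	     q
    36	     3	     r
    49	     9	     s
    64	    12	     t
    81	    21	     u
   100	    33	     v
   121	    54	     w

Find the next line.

Column p: 25, 36, 49, 64, 81, 100, 121 → 144 (perfect squares: 5², 6², 7², …).
Column q goes 6, 3, 9, 12, 21, 33, 54 → 87 (each term is the sum of the two before it).
Column r: letters move forward 1 place in the alphabet; q, r, s, t, u, v, w → x.
So the next line is 144  87  x.

144  87  x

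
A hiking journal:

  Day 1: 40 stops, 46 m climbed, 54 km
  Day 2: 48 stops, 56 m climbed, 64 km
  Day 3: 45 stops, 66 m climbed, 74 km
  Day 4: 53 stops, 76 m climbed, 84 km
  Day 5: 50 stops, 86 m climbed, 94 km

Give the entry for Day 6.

58 stops, 96 m climbed, 104 km

Stops goes 40, 48, 45, 53, 50 → 58 (alternating steps +8, −3, +8, −3, …).
For the m climbed, +10 each step: 46, 56, 66, 76, 86 → 96.
For the km, +10 each step: 54, 64, 74, 84, 94 → 104.
Combining the parts gives 58 stops, 96 m climbed, 104 km.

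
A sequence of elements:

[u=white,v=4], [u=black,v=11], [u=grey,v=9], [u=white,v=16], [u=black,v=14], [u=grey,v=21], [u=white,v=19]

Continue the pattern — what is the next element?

U: repeats white → black → grey; white, black, grey, white, black, grey, white → black.
V goes 4, 11, 9, 16, 14, 21, 19 → 26 (alternating steps +7, −2, +7, −2, …).
Combining the parts gives [u=black,v=26].

[u=black,v=26]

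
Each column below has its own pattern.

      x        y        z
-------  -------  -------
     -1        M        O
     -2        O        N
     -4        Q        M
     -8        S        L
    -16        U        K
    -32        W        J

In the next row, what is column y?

Y

For the column y, letters move forward 2 places in the alphabet: M, O, Q, S, U, W → Y.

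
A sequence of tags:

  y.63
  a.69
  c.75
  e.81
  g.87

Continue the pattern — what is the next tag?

i.93

Letter goes y, a, c, e, g → i (letters move forward 2 places in the alphabet, wrapping Z→A).
Second component: +6 each step; 63, 69, 75, 81, 87 → 93.
So the next tag is i.93.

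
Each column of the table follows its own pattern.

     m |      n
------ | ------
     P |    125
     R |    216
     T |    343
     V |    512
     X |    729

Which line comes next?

Z  1000

Column m goes P, R, T, V, X → Z (letters move forward 2 places in the alphabet).
Column n — perfect cubes: 5³, 6³, 7³, …: 125, 216, 343, 512, 729 → 1000.
Putting it together: Z  1000.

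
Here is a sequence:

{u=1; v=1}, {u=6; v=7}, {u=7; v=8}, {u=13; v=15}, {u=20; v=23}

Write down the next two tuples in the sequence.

{u=33; v=38}, {u=53; v=61}

U: 1, 6, 7, 13, 20 → 33 → 53 (each term is the sum of the two before it).
V: 1, 7, 8, 15, 23 → 38 → 61 (each term is the sum of the two before it).
Putting the parts together: {u=33; v=38} and then {u=53; v=61}.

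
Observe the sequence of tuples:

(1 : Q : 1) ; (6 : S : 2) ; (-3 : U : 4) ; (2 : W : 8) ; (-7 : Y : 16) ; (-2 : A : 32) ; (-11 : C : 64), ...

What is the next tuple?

(-6 : E : 128)

First entry goes 1, 6, -3, 2, -7, -2, -11 → -6 (alternating steps +5, −9, +5, −9, …).
Letter: Q, S, U, W, Y, A, C → E (letters move forward 2 places in the alphabet, wrapping Z→A).
Third entry: ×2 each step; 1, 2, 4, 8, 16, 32, 64 → 128.
So the next tuple is (-6 : E : 128).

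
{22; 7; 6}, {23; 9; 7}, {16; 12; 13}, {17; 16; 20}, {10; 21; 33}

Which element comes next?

First slot goes 22, 23, 16, 17, 10 → 11 (alternating steps +1, −7, +1, −7, …).
Second slot: differences are 2, 3, 4, … (increasing by 1 each time); 7, 9, 12, 16, 21 → 27.
Third slot — each term is the sum of the two before it: 6, 7, 13, 20, 33 → 53.
Combining the parts gives {11; 27; 53}.

{11; 27; 53}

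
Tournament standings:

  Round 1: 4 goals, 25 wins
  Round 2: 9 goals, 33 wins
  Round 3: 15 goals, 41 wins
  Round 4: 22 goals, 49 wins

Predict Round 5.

30 goals, 57 wins

Goals: differences are 5, 6, 7, … (increasing by 1 each time); 4, 9, 15, 22 → 30.
Wins: 25, 33, 41, 49 → 57 (+8 each step).
So the next row is 30 goals, 57 wins.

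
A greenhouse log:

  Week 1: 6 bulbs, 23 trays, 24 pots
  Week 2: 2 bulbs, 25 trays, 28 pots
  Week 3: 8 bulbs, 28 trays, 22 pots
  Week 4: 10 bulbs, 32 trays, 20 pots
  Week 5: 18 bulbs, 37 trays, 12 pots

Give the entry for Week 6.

Bulbs: each term is the sum of the two before it; 6, 2, 8, 10, 18 → 28.
Trays: differences are 2, 3, 4, … (increasing by 1 each time); 23, 25, 28, 32, 37 → 43.
Pots: together with the bulbs always sums to 30, so 24, 28, 22, 20, 12 → 2.
Combining the parts gives 28 bulbs, 43 trays, 2 pots.

28 bulbs, 43 trays, 2 pots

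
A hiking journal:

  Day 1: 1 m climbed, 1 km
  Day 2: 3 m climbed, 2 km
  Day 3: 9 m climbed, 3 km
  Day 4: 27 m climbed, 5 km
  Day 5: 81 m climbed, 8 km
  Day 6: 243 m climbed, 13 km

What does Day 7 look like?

M climbed goes 1, 3, 9, 27, 81, 243 → 729 (×3 each step).
Km — each term is the sum of the two before it: 1, 2, 3, 5, 8, 13 → 21.
So the next row is 729 m climbed, 21 km.

729 m climbed, 21 km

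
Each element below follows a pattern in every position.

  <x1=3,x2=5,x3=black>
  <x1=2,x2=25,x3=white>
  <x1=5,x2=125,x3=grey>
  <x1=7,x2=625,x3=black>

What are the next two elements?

X1: 3, 2, 5, 7 → 12 → 19 (each term is the sum of the two before it).
X2 goes 5, 25, 125, 625 → 3125 → 15625 (×5 each step).
X3 — repeats black → white → grey: black, white, grey, black → white → grey.
Putting the parts together: <x1=12,x2=3125,x3=white> and then <x1=19,x2=15625,x3=grey>.

<x1=12,x2=3125,x3=white>, <x1=19,x2=15625,x3=grey>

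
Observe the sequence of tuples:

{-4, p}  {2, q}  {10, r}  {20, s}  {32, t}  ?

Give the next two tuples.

{46, u}, {62, v}

First slot: differences are 6, 8, 10, … (increasing by 2 each time), so -4, 2, 10, 20, 32 → 46 → 62.
Letter: letters move forward 1 place in the alphabet, so p, q, r, s, t → u → v.
Putting the parts together: {46, u} and then {62, v}.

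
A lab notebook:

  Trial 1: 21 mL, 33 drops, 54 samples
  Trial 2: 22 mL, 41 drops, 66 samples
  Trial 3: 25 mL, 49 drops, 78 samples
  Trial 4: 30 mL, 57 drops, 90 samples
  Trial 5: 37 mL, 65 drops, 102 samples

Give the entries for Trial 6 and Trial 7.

46 mL, 73 drops, 114 samples; 57 mL, 81 drops, 126 samples

ML goes 21, 22, 25, 30, 37 → 46 → 57 (differences are 1, 3, 5, … (increasing by 2 each time)).
For the drops, +8 each step: 33, 41, 49, 57, 65 → 73 → 81.
For the samples, +12 each step: 54, 66, 78, 90, 102 → 114 → 126.
So the next two records are 46 mL, 73 drops, 114 samples and 57 mL, 81 drops, 126 samples.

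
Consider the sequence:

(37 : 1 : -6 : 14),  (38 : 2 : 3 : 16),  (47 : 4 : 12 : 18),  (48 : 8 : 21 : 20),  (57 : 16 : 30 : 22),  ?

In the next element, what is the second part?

32

First part: 37, 38, 47, 48, 57 → 58 (alternating steps +1, +9, +1, +9, …).
Second part: ×2 each step; 1, 2, 4, 8, 16 → 32.
For the third part, +9 each step: -6, 3, 12, 21, 30 → 39.
Fourth part: 14, 16, 18, 20, 22 → 24 (+2 each step).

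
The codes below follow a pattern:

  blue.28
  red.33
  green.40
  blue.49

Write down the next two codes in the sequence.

Colour — repeats blue → red → green: blue, red, green, blue → red → green.
Second component goes 28, 33, 40, 49 → 60 → 73 (differences are 5, 7, 9, … (increasing by 2 each time)).
Putting the parts together: red.60 and then green.73.

red.60 then green.73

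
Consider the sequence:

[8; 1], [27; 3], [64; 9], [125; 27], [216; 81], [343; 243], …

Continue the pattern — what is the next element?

[512; 729]

For the first coordinate, perfect cubes: 2³, 3³, 4³, …: 8, 27, 64, 125, 216, 343 → 512.
Second coordinate: ×3 each step; 1, 3, 9, 27, 81, 243 → 729.
So the next element is [512; 729].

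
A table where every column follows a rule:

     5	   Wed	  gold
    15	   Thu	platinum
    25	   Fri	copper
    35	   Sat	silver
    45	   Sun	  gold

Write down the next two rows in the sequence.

For the first component, +10 each step: 5, 15, 25, 35, 45 → 55 → 65.
Day: Wed, Thu, Fri, Sat, Sun → Mon → Tue (runs through the weekdays Mon→Sun).
Metal — repeats gold → platinum → copper → silver: gold, platinum, copper, silver, gold → platinum → copper.
Putting the parts together: 55  Mon  platinum and then 65  Tue  copper.

55  Mon  platinum; 65  Tue  copper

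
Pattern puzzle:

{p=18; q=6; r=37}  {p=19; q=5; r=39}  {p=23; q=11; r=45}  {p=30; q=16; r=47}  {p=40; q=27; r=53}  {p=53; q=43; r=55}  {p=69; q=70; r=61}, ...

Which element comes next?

P goes 18, 19, 23, 30, 40, 53, 69 → 88 (differences are 1, 4, 7, … (increasing by 3 each time)).
For the q, each term is the sum of the two before it: 6, 5, 11, 16, 27, 43, 70 → 113.
R: alternating steps +2, +6, +2, +6, …, so 37, 39, 45, 47, 53, 55, 61 → 63.
Combining the parts gives {p=88; q=113; r=63}.

{p=88; q=113; r=63}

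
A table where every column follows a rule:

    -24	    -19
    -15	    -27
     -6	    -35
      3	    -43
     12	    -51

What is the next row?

First component: +9 each step, so -24, -15, -6, 3, 12 → 21.
Second component: −8 each step; -19, -27, -35, -43, -51 → -59.
Putting it together: 21  -59.

21  -59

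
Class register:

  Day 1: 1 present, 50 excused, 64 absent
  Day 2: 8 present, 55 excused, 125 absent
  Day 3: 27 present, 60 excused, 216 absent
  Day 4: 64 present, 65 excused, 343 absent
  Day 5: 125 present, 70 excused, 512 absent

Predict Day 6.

216 present, 75 excused, 729 absent

Present — perfect cubes: 1³, 2³, 3³, …: 1, 8, 27, 64, 125 → 216.
Excused: 50, 55, 60, 65, 70 → 75 (+5 each step).
For the absent, perfect cubes: 4³, 5³, 6³, …: 64, 125, 216, 343, 512 → 729.
Putting it together: 216 present, 75 excused, 729 absent.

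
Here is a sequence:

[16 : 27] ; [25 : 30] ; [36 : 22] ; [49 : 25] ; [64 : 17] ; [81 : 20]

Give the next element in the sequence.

First part: perfect squares: 4², 5², 6², …, so 16, 25, 36, 49, 64, 81 → 100.
Second part: alternating steps +3, −8, +3, −8, …, so 27, 30, 22, 25, 17, 20 → 12.
So the next element is [100 : 12].

[100 : 12]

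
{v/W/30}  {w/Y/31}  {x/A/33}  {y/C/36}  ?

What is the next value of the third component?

40

Third component: differences are 1, 2, 3, … (increasing by 1 each time); 30, 31, 33, 36 → 40.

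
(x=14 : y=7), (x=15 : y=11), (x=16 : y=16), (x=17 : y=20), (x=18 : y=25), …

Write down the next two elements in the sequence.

(x=19 : y=29), (x=20 : y=34)

X: +1 each step, so 14, 15, 16, 17, 18 → 19 → 20.
For the y, alternating steps +4, +5, +4, +5, …: 7, 11, 16, 20, 25 → 29 → 34.
Putting the parts together: (x=19 : y=29) and then (x=20 : y=34).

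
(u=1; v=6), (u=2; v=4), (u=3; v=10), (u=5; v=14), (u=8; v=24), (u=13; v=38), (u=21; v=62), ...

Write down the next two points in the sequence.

(u=34; v=100), (u=55; v=162)

U goes 1, 2, 3, 5, 8, 13, 21 → 34 → 55 (each term is the sum of the two before it).
V: each term is the sum of the two before it, so 6, 4, 10, 14, 24, 38, 62 → 100 → 162.
So the next two points are (u=34; v=100) and (u=55; v=162).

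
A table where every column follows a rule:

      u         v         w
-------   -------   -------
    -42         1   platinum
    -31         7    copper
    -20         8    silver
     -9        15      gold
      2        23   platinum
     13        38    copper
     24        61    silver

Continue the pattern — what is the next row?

Column u: +11 each step; -42, -31, -20, -9, 2, 13, 24 → 35.
For the column v, each term is the sum of the two before it: 1, 7, 8, 15, 23, 38, 61 → 99.
For the column w, repeats platinum → copper → silver → gold: platinum, copper, silver, gold, platinum, copper, silver → gold.
Putting it together: 35  99  gold.

35  99  gold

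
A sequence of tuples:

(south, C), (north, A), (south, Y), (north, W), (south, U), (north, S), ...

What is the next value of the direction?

south

For the direction, alternates south ↔ north: south, north, south, north, south, north → south.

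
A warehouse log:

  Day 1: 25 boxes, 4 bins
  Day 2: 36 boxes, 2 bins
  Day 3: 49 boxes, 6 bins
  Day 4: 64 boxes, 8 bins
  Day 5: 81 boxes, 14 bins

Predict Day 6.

Boxes: perfect squares: 5², 6², 7², …; 25, 36, 49, 64, 81 → 100.
Bins: each term is the sum of the two before it; 4, 2, 6, 8, 14 → 22.
Putting it together: 100 boxes, 22 bins.

100 boxes, 22 bins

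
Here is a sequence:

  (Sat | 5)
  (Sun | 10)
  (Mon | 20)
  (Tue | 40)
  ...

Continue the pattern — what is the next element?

(Wed | 80)

Day: runs through the weekdays Mon→Sun, so Sat, Sun, Mon, Tue → Wed.
For the second entry, ×2 each step: 5, 10, 20, 40 → 80.
Putting it together: (Wed | 80).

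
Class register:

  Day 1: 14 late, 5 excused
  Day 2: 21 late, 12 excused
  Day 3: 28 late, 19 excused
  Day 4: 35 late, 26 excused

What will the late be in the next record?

42

For the late, +7 each step: 14, 21, 28, 35 → 42.
Excused goes 5, 12, 19, 26 → 33 (always 9 less than the late).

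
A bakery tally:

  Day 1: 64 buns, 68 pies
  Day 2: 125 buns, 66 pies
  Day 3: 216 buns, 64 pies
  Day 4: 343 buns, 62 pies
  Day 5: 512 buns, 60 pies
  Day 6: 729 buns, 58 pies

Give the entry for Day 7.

Buns: perfect cubes: 4³, 5³, 6³, …; 64, 125, 216, 343, 512, 729 → 1000.
Pies: −2 each step, so 68, 66, 64, 62, 60, 58 → 56.
Combining the parts gives 1000 buns, 56 pies.

1000 buns, 56 pies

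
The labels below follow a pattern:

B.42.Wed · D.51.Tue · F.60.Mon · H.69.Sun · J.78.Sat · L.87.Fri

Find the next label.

Letter goes B, D, F, H, J, L → N (letters move forward 2 places in the alphabet).
For the second component, +9 each step: 42, 51, 60, 69, 78, 87 → 96.
Day: runs backward through the weekdays Mon→Sun; Wed, Tue, Mon, Sun, Sat, Fri → Thu.
Putting it together: N.96.Thu.

N.96.Thu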